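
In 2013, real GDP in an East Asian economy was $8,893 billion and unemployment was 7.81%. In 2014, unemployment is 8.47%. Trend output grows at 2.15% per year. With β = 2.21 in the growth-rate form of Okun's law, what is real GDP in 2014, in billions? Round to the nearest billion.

$8,954 billion

Δu = 8.47 - 7.81 = 0.66 points.
Okun's law (growth form): g_Y = g_Y* - β × Δu = 2.15 - 2.21 × (0.66) = 2.15 - 1.4586 = 0.6914%.
Real GDP in the next year = 8893 × (1 + 0.6914/100) = 8893 × 1.006914 ≈ 8954 billion.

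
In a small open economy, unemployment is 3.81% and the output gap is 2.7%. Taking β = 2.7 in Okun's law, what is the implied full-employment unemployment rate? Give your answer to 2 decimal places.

From Okun's law, u - u* = -(output gap)/β = -(2.7)/2.7 = -1 point.
So u* = 3.81 + 1 = 4.81%.

4.81%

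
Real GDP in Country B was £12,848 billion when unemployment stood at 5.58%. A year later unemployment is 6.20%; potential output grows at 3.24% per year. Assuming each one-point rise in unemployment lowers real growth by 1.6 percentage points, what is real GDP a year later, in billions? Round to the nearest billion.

Δu = 6.2 - 5.58 = 0.62 points.
Okun's law (growth form): g_Y = g_Y* - β × Δu = 3.24 - 1.6 × (0.62) = 3.24 - 0.992 = 2.248%.
Real GDP in the next year = 12848 × (1 + 2.248/100) = 12848 × 1.02248 ≈ 13137 billion.

£13,137 billion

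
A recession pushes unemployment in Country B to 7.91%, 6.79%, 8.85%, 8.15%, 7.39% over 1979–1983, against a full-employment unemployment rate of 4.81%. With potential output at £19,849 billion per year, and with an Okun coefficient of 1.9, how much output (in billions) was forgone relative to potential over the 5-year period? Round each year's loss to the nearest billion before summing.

Year 1979: gap = -1.9 × (7.91 - 4.81) = -5.89%, loss ≈ 19849 × 5.89/100 ≈ 1169.
Year 1980: gap = -1.9 × (6.79 - 4.81) = -3.762%, loss ≈ 19849 × 3.762/100 ≈ 747.
Year 1981: gap = -1.9 × (8.85 - 4.81) = -7.676%, loss ≈ 19849 × 7.676/100 ≈ 1524.
Year 1982: gap = -1.9 × (8.15 - 4.81) = -6.346%, loss ≈ 19849 × 6.346/100 ≈ 1260.
Year 1983: gap = -1.9 × (7.39 - 4.81) = -4.902%, loss ≈ 19849 × 4.902/100 ≈ 973.
Total lost output = 1169 + 747 + 1524 + 1260 + 973 = 5673 billion.

£5,673 billion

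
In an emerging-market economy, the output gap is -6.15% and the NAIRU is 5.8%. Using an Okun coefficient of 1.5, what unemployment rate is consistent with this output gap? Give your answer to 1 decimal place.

From Okun's law, u - u* = -(output gap)/β = -(-6.15)/1.5 = 4.1 points.
So u = 5.8 + 4.1 = 9.9%.

9.9%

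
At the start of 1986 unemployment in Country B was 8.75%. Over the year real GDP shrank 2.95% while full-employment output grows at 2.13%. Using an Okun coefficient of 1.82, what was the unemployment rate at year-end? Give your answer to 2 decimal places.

Growth-rate Okun's law: g_Y = g_Y* - β × Δu, so Δu = (g_Y* - g_Y)/β.
Δu = (2.13 + 2.95)/1.82 = 5.08/1.82 = 2.79 percentage points.
Year-end unemployment = 8.75 + 2.79 = 11.54%.

11.54%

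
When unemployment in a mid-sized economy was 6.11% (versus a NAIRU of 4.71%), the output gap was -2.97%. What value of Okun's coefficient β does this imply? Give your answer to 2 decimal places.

β ≈ 2.12

Okun's law: output gap = -β × (u - u*).
-2.97 = -β × (6.11 - 4.71) = -β × 1.4, so β = 2.97/1.4 = 2.12.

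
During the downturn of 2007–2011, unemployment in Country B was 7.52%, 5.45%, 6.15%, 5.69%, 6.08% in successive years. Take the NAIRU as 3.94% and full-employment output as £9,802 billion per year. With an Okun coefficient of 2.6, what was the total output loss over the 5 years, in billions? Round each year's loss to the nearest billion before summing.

Year 2007: gap = -2.6 × (7.52 - 3.94) = -9.308%, loss ≈ 9802 × 9.308/100 ≈ 912.
Year 2008: gap = -2.6 × (5.45 - 3.94) = -3.926%, loss ≈ 9802 × 3.926/100 ≈ 385.
Year 2009: gap = -2.6 × (6.15 - 3.94) = -5.746%, loss ≈ 9802 × 5.746/100 ≈ 563.
Year 2010: gap = -2.6 × (5.69 - 3.94) = -4.55%, loss ≈ 9802 × 4.55/100 ≈ 446.
Year 2011: gap = -2.6 × (6.08 - 3.94) = -5.564%, loss ≈ 9802 × 5.564/100 ≈ 545.
Total lost output = 912 + 385 + 563 + 446 + 545 = 2851 billion.

£2,851 billion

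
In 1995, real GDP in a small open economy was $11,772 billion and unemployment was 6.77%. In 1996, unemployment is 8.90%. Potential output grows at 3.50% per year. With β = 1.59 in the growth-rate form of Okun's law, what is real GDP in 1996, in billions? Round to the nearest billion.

$11,785 billion

Δu = 8.9 - 6.77 = 2.13 points.
Okun's law (growth form): g_Y = g_Y* - β × Δu = 3.50 - 1.59 × (2.13) = 3.5 - 3.3867 = 0.1133%.
Real GDP in the next year = 11772 × (1 + 0.1133/100) = 11772 × 1.001133 ≈ 11785 billion.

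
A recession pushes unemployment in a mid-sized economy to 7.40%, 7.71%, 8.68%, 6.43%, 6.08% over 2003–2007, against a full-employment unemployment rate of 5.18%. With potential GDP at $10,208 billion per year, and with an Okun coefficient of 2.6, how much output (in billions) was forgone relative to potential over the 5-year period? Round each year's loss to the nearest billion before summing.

$2,760 billion

Year 2003: gap = -2.6 × (7.4 - 5.18) = -5.772%, loss ≈ 10208 × 5.772/100 ≈ 589.
Year 2004: gap = -2.6 × (7.71 - 5.18) = -6.578%, loss ≈ 10208 × 6.578/100 ≈ 671.
Year 2005: gap = -2.6 × (8.68 - 5.18) = -9.1%, loss ≈ 10208 × 9.1/100 ≈ 929.
Year 2006: gap = -2.6 × (6.43 - 5.18) = -3.25%, loss ≈ 10208 × 3.25/100 ≈ 332.
Year 2007: gap = -2.6 × (6.08 - 5.18) = -2.34%, loss ≈ 10208 × 2.34/100 ≈ 239.
Total lost output = 589 + 671 + 929 + 332 + 239 = 2760 billion.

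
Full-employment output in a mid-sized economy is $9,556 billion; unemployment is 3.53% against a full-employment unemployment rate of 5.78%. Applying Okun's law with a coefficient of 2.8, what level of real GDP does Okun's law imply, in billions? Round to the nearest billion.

Unemployment gap = 3.53 - 5.78 = -2.25 points, so the output gap is -2.8 × (-2.25) = 6.3%.
Actual GDP = 9556 × (1 + 6.3/100) = 9556 × 1.063 ≈ 10158 billion.

$10,158 billion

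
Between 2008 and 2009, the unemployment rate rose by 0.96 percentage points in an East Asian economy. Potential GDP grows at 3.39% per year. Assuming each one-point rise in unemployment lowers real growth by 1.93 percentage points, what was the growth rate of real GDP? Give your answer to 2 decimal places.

Growth-rate Okun's law: g_Y = g_Y* - β × Δu.
g_Y = 3.39 - 1.93 × (0.96) = 3.39 - 1.8528 = 1.5372%, i.e. 1.54% to 2 d.p.

1.54%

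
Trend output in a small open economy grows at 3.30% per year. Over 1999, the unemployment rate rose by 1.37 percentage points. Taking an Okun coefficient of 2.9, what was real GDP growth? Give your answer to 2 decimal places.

Growth-rate Okun's law: g_Y = g_Y* - β × Δu.
g_Y = 3.30 - 2.9 × (1.37) = 3.3 - 3.973 = -0.673%, i.e. -0.67% to 2 d.p.

-0.67%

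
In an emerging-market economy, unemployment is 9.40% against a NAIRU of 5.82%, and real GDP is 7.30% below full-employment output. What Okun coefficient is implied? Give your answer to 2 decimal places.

β ≈ 2.04

Okun's law: output gap = -β × (u - u*).
-7.30 = -β × (9.4 - 5.82) = -β × 3.58, so β = 7.3/3.58 = 2.04.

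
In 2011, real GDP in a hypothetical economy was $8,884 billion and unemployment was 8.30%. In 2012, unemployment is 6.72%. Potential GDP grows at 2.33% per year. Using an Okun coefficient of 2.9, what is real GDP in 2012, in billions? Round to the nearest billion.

Δu = 6.72 - 8.3 = -1.58 points.
Okun's law (growth form): g_Y = g_Y* - β × Δu = 2.33 - 2.9 × (-1.58) = 2.33 + 4.582 = 6.912%.
Real GDP in the next year = 8884 × (1 + 6.912/100) = 8884 × 1.06912 ≈ 9498 billion.

$9,498 billion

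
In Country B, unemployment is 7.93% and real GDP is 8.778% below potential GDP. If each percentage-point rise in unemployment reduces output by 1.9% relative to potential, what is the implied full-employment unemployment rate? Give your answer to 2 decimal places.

3.31%

From Okun's law, u - u* = -(output gap)/β = -(-8.778)/1.9 = 4.62 points.
So u* = 7.93 - 4.62 = 3.31%.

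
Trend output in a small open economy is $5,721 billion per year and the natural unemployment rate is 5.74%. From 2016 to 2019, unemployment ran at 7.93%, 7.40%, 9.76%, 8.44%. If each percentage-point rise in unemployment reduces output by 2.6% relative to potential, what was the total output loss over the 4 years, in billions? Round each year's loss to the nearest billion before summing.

Year 2016: gap = -2.6 × (7.93 - 5.74) = -5.694%, loss ≈ 5721 × 5.694/100 ≈ 326.
Year 2017: gap = -2.6 × (7.4 - 5.74) = -4.316%, loss ≈ 5721 × 4.316/100 ≈ 247.
Year 2018: gap = -2.6 × (9.76 - 5.74) = -10.452%, loss ≈ 5721 × 10.452/100 ≈ 598.
Year 2019: gap = -2.6 × (8.44 - 5.74) = -7.02%, loss ≈ 5721 × 7.02/100 ≈ 402.
Total lost output = 326 + 247 + 598 + 402 = 1573 billion.

$1,573 billion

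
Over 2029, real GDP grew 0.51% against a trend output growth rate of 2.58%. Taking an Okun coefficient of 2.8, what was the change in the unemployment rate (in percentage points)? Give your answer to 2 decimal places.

0.74 percentage points

Growth-rate Okun's law: g_Y = g_Y* - β × Δu, so Δu = (g_Y* - g_Y)/β.
Δu = (2.58 - 0.51)/2.8 = 2.07/2.8 = 0.74 percentage points.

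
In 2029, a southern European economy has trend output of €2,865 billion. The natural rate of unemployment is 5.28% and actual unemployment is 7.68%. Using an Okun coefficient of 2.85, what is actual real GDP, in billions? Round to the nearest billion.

€2,669 billion

Unemployment gap = 7.68 - 5.28 = 2.4 points, so the output gap is -2.85 × 2.4 = -6.84%.
Actual GDP = 2865 × (1 - 6.84/100) = 2865 × 0.9316 ≈ 2669 billion.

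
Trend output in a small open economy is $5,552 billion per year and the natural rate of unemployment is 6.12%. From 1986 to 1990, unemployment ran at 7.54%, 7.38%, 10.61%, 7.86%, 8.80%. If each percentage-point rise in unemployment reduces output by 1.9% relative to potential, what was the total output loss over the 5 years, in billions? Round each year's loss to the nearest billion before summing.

$1,224 billion

Year 1986: gap = -1.9 × (7.54 - 6.12) = -2.698%, loss ≈ 5552 × 2.698/100 ≈ 150.
Year 1987: gap = -1.9 × (7.38 - 6.12) = -2.394%, loss ≈ 5552 × 2.394/100 ≈ 133.
Year 1988: gap = -1.9 × (10.61 - 6.12) = -8.531%, loss ≈ 5552 × 8.531/100 ≈ 474.
Year 1989: gap = -1.9 × (7.86 - 6.12) = -3.306%, loss ≈ 5552 × 3.306/100 ≈ 184.
Year 1990: gap = -1.9 × (8.8 - 6.12) = -5.092%, loss ≈ 5552 × 5.092/100 ≈ 283.
Total lost output = 150 + 133 + 474 + 184 + 283 = 1224 billion.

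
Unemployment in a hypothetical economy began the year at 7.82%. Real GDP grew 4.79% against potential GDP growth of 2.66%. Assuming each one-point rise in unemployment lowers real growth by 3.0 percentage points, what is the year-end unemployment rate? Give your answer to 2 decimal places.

Growth-rate Okun's law: g_Y = g_Y* - β × Δu, so Δu = (g_Y* - g_Y)/β.
Δu = (2.66 - 4.79)/3.0 = -2.13/3.0 = -0.71 percentage points.
Year-end unemployment = 7.82 - 0.71 = 7.11%.

7.11%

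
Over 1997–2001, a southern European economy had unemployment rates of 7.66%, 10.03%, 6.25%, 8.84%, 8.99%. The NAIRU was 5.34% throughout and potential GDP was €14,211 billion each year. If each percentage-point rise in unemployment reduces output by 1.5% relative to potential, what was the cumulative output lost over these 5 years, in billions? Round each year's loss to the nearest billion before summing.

€3,213 billion

Year 1997: gap = -1.5 × (7.66 - 5.34) = -3.48%, loss ≈ 14211 × 3.48/100 ≈ 495.
Year 1998: gap = -1.5 × (10.03 - 5.34) = -7.035%, loss ≈ 14211 × 7.035/100 ≈ 1000.
Year 1999: gap = -1.5 × (6.25 - 5.34) = -1.365%, loss ≈ 14211 × 1.365/100 ≈ 194.
Year 2000: gap = -1.5 × (8.84 - 5.34) = -5.25%, loss ≈ 14211 × 5.25/100 ≈ 746.
Year 2001: gap = -1.5 × (8.99 - 5.34) = -5.475%, loss ≈ 14211 × 5.475/100 ≈ 778.
Total lost output = 495 + 1000 + 194 + 746 + 778 = 3213 billion.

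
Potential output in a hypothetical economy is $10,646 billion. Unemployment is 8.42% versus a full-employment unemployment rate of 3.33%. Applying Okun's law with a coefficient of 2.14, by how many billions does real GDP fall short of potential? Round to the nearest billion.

Output gap = -2.14 × (8.42 - 3.33) = -2.14 × 5.09 = -10.8926%.
Actual GDP ≈ 10646 × 0.891074 ≈ 9486 billion, so the shortfall is 10646 - 9486 = 1160 billion.

$1,160 billion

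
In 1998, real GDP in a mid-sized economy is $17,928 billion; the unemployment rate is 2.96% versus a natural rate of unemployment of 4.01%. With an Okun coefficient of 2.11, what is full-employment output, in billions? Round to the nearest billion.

$17,539 billion

Unemployment gap = 2.96 - 4.01 = -1.05 points, so output gap = -2.11 × (-1.05) = 2.2155%.
Since Y = Y* × (1 + gap/100), Y* = 17928/1.022155 ≈ 17539 billion.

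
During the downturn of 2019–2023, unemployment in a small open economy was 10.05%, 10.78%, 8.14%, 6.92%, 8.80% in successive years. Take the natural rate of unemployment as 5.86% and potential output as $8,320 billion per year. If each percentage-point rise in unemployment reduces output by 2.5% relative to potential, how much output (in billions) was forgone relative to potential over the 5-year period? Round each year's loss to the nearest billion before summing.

Year 2019: gap = -2.5 × (10.05 - 5.86) = -10.475%, loss ≈ 8320 × 10.475/100 ≈ 872.
Year 2020: gap = -2.5 × (10.78 - 5.86) = -12.3%, loss ≈ 8320 × 12.3/100 ≈ 1023.
Year 2021: gap = -2.5 × (8.14 - 5.86) = -5.7%, loss ≈ 8320 × 5.7/100 ≈ 474.
Year 2022: gap = -2.5 × (6.92 - 5.86) = -2.65%, loss ≈ 8320 × 2.65/100 ≈ 220.
Year 2023: gap = -2.5 × (8.8 - 5.86) = -7.35%, loss ≈ 8320 × 7.35/100 ≈ 612.
Total lost output = 872 + 1023 + 474 + 220 + 612 = 3201 billion.

$3,201 billion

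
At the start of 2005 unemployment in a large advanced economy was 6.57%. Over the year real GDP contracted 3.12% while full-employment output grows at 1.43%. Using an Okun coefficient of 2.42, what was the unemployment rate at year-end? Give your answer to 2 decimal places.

Growth-rate Okun's law: g_Y = g_Y* - β × Δu, so Δu = (g_Y* - g_Y)/β.
Δu = (1.43 + 3.12)/2.42 = 4.55/2.42 = 1.88 percentage points.
Year-end unemployment = 6.57 + 1.88 = 8.45%.

8.45%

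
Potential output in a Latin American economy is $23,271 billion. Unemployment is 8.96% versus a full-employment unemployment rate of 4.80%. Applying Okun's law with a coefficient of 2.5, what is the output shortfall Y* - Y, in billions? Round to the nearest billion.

Output gap = -2.5 × (8.96 - 4.8) = -2.5 × 4.16 = -10.4%.
Actual GDP ≈ 23271 × 0.896 ≈ 20851 billion, so the shortfall is 23271 - 20851 = 2420 billion.

$2,420 billion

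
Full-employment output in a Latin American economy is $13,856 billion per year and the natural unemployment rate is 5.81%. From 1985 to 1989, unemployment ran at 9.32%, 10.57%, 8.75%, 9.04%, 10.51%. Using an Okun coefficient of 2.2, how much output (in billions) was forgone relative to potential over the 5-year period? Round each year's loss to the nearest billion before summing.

$5,835 billion

Year 1985: gap = -2.2 × (9.32 - 5.81) = -7.722%, loss ≈ 13856 × 7.722/100 ≈ 1070.
Year 1986: gap = -2.2 × (10.57 - 5.81) = -10.472%, loss ≈ 13856 × 10.472/100 ≈ 1451.
Year 1987: gap = -2.2 × (8.75 - 5.81) = -6.468%, loss ≈ 13856 × 6.468/100 ≈ 896.
Year 1988: gap = -2.2 × (9.04 - 5.81) = -7.106%, loss ≈ 13856 × 7.106/100 ≈ 985.
Year 1989: gap = -2.2 × (10.51 - 5.81) = -10.34%, loss ≈ 13856 × 10.34/100 ≈ 1433.
Total lost output = 1070 + 1451 + 896 + 985 + 1433 = 5835 billion.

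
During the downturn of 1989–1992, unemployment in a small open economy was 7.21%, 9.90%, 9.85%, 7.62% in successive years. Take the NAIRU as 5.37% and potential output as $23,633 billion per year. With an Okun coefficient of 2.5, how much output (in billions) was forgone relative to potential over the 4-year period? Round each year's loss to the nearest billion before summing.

$7,739 billion

Year 1989: gap = -2.5 × (7.21 - 5.37) = -4.6%, loss ≈ 23633 × 4.6/100 ≈ 1087.
Year 1990: gap = -2.5 × (9.9 - 5.37) = -11.325%, loss ≈ 23633 × 11.325/100 ≈ 2676.
Year 1991: gap = -2.5 × (9.85 - 5.37) = -11.2%, loss ≈ 23633 × 11.2/100 ≈ 2647.
Year 1992: gap = -2.5 × (7.62 - 5.37) = -5.625%, loss ≈ 23633 × 5.625/100 ≈ 1329.
Total lost output = 1087 + 2676 + 2647 + 1329 = 7739 billion.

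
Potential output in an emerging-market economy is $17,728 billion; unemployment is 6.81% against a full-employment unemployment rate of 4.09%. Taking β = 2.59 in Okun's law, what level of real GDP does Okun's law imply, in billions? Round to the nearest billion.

$16,479 billion

Unemployment gap = 6.81 - 4.09 = 2.72 points, so the output gap is -2.59 × 2.72 = -7.0448%.
Actual GDP = 17728 × (1 - 7.0448/100) = 17728 × 0.929552 ≈ 16479 billion.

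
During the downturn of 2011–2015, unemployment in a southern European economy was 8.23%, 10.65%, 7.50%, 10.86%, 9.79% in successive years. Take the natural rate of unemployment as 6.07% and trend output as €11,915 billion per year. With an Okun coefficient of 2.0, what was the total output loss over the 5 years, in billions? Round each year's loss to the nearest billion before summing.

Year 2011: gap = -2.0 × (8.23 - 6.07) = -4.32%, loss ≈ 11915 × 4.32/100 ≈ 515.
Year 2012: gap = -2.0 × (10.65 - 6.07) = -9.16%, loss ≈ 11915 × 9.16/100 ≈ 1091.
Year 2013: gap = -2.0 × (7.5 - 6.07) = -2.86%, loss ≈ 11915 × 2.86/100 ≈ 341.
Year 2014: gap = -2.0 × (10.86 - 6.07) = -9.58%, loss ≈ 11915 × 9.58/100 ≈ 1141.
Year 2015: gap = -2.0 × (9.79 - 6.07) = -7.44%, loss ≈ 11915 × 7.44/100 ≈ 886.
Total lost output = 515 + 1091 + 341 + 1141 + 886 = 3974 billion.

€3,974 billion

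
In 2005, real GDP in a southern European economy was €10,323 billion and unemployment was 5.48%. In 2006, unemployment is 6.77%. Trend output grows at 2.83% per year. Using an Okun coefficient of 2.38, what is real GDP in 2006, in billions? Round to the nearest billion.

Δu = 6.77 - 5.48 = 1.29 points.
Okun's law (growth form): g_Y = g_Y* - β × Δu = 2.83 - 2.38 × (1.29) = 2.83 - 3.0702 = -0.2402%.
Real GDP in the next year = 10323 × (1 - 0.2402/100) = 10323 × 0.997598 ≈ 10298 billion.

€10,298 billion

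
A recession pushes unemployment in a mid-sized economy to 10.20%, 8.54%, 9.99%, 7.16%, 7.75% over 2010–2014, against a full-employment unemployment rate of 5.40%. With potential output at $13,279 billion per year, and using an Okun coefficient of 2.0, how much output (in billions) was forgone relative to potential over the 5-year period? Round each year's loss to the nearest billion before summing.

$4,419 billion

Year 2010: gap = -2.0 × (10.2 - 5.4) = -9.6%, loss ≈ 13279 × 9.6/100 ≈ 1275.
Year 2011: gap = -2.0 × (8.54 - 5.4) = -6.28%, loss ≈ 13279 × 6.28/100 ≈ 834.
Year 2012: gap = -2.0 × (9.99 - 5.4) = -9.18%, loss ≈ 13279 × 9.18/100 ≈ 1219.
Year 2013: gap = -2.0 × (7.16 - 5.4) = -3.52%, loss ≈ 13279 × 3.52/100 ≈ 467.
Year 2014: gap = -2.0 × (7.75 - 5.4) = -4.7%, loss ≈ 13279 × 4.7/100 ≈ 624.
Total lost output = 1275 + 834 + 1219 + 467 + 624 = 4419 billion.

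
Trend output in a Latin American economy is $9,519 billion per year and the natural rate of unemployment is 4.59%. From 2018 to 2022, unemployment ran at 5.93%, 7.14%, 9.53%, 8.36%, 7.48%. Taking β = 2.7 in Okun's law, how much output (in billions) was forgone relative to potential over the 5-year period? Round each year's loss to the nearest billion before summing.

Year 2018: gap = -2.7 × (5.93 - 4.59) = -3.618%, loss ≈ 9519 × 3.618/100 ≈ 344.
Year 2019: gap = -2.7 × (7.14 - 4.59) = -6.885%, loss ≈ 9519 × 6.885/100 ≈ 655.
Year 2020: gap = -2.7 × (9.53 - 4.59) = -13.338%, loss ≈ 9519 × 13.338/100 ≈ 1270.
Year 2021: gap = -2.7 × (8.36 - 4.59) = -10.179%, loss ≈ 9519 × 10.179/100 ≈ 969.
Year 2022: gap = -2.7 × (7.48 - 4.59) = -7.803%, loss ≈ 9519 × 7.803/100 ≈ 743.
Total lost output = 344 + 655 + 1270 + 969 + 743 = 3981 billion.

$3,981 billion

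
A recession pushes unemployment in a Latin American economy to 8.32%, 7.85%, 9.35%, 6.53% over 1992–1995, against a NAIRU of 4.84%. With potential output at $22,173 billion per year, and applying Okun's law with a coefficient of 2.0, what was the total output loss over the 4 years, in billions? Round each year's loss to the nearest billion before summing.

$5,627 billion

Year 1992: gap = -2.0 × (8.32 - 4.84) = -6.96%, loss ≈ 22173 × 6.96/100 ≈ 1543.
Year 1993: gap = -2.0 × (7.85 - 4.84) = -6.02%, loss ≈ 22173 × 6.02/100 ≈ 1335.
Year 1994: gap = -2.0 × (9.35 - 4.84) = -9.02%, loss ≈ 22173 × 9.02/100 ≈ 2000.
Year 1995: gap = -2.0 × (6.53 - 4.84) = -3.38%, loss ≈ 22173 × 3.38/100 ≈ 749.
Total lost output = 1543 + 1335 + 2000 + 749 = 5627 billion.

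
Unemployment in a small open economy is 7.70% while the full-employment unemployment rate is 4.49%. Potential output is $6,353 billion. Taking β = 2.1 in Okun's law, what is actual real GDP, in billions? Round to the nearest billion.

$5,925 billion

Unemployment gap = 7.7 - 4.49 = 3.21 points, so the output gap is -2.1 × 3.21 = -6.741%.
Actual GDP = 6353 × (1 - 6.741/100) = 6353 × 0.93259 ≈ 5925 billion.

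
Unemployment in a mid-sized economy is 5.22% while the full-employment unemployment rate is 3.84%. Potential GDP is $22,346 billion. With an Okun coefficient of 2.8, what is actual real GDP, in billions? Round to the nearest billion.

Unemployment gap = 5.22 - 3.84 = 1.38 points, so the output gap is -2.8 × 1.38 = -3.864%.
Actual GDP = 22346 × (1 - 3.864/100) = 22346 × 0.96136 ≈ 21483 billion.

$21,483 billion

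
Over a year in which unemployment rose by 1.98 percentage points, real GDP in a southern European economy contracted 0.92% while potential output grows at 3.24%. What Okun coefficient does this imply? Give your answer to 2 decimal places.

β ≈ 2.10

Growth form: g_Y = g_Y* - β × Δu, so β = (g_Y* - g_Y)/Δu.
β = (3.24 + 0.92)/1.98 = 4.16/1.98 = 2.10.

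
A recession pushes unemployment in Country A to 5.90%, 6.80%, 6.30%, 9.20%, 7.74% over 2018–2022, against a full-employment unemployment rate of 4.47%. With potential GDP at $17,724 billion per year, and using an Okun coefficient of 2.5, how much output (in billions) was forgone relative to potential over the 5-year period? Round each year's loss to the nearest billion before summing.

$6,022 billion

Year 2018: gap = -2.5 × (5.9 - 4.47) = -3.575%, loss ≈ 17724 × 3.575/100 ≈ 634.
Year 2019: gap = -2.5 × (6.8 - 4.47) = -5.825%, loss ≈ 17724 × 5.825/100 ≈ 1032.
Year 2020: gap = -2.5 × (6.3 - 4.47) = -4.575%, loss ≈ 17724 × 4.575/100 ≈ 811.
Year 2021: gap = -2.5 × (9.2 - 4.47) = -11.825%, loss ≈ 17724 × 11.825/100 ≈ 2096.
Year 2022: gap = -2.5 × (7.74 - 4.47) = -8.175%, loss ≈ 17724 × 8.175/100 ≈ 1449.
Total lost output = 634 + 1032 + 811 + 2096 + 1449 = 6022 billion.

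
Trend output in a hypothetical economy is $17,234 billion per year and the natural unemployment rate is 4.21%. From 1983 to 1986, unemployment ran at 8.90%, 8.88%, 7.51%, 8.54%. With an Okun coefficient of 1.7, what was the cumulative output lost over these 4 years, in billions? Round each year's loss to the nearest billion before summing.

$4,978 billion

Year 1983: gap = -1.7 × (8.9 - 4.21) = -7.973%, loss ≈ 17234 × 7.973/100 ≈ 1374.
Year 1984: gap = -1.7 × (8.88 - 4.21) = -7.939%, loss ≈ 17234 × 7.939/100 ≈ 1368.
Year 1985: gap = -1.7 × (7.51 - 4.21) = -5.61%, loss ≈ 17234 × 5.61/100 ≈ 967.
Year 1986: gap = -1.7 × (8.54 - 4.21) = -7.361%, loss ≈ 17234 × 7.361/100 ≈ 1269.
Total lost output = 1374 + 1368 + 967 + 1269 = 4978 billion.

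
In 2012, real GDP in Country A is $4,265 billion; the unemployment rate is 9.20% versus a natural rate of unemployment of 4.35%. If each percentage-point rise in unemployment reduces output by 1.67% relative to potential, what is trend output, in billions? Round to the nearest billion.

Unemployment gap = 9.2 - 4.35 = 4.85 points, so output gap = -1.67 × 4.85 = -8.0995%.
Since Y = Y* × (1 + gap/100), Y* = 4265/0.919005 ≈ 4641 billion.

$4,641 billion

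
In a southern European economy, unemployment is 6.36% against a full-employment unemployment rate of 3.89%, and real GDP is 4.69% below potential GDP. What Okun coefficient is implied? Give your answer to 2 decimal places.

Okun's law: output gap = -β × (u - u*).
-4.69 = -β × (6.36 - 3.89) = -β × 2.47, so β = 4.69/2.47 = 1.90.

β ≈ 1.90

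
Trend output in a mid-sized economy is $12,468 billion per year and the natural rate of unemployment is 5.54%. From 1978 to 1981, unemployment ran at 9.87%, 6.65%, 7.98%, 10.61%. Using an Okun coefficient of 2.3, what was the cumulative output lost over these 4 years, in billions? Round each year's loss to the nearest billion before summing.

Year 1978: gap = -2.3 × (9.87 - 5.54) = -9.959%, loss ≈ 12468 × 9.959/100 ≈ 1242.
Year 1979: gap = -2.3 × (6.65 - 5.54) = -2.553%, loss ≈ 12468 × 2.553/100 ≈ 318.
Year 1980: gap = -2.3 × (7.98 - 5.54) = -5.612%, loss ≈ 12468 × 5.612/100 ≈ 700.
Year 1981: gap = -2.3 × (10.61 - 5.54) = -11.661%, loss ≈ 12468 × 11.661/100 ≈ 1454.
Total lost output = 1242 + 318 + 700 + 1454 = 3714 billion.

$3,714 billion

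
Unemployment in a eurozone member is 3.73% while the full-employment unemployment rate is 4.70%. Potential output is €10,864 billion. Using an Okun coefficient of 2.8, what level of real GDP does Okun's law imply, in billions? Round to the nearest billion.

€11,159 billion

Unemployment gap = 3.73 - 4.7 = -0.97 points, so the output gap is -2.8 × (-0.97) = 2.716%.
Actual GDP = 10864 × (1 + 2.716/100) = 10864 × 1.02716 ≈ 11159 billion.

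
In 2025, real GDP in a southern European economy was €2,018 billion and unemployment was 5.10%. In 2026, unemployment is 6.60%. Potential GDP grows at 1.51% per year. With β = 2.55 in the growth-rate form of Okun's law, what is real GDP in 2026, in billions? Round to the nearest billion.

€1,971 billion

Δu = 6.6 - 5.1 = 1.5 points.
Okun's law (growth form): g_Y = g_Y* - β × Δu = 1.51 - 2.55 × (1.50) = 1.51 - 3.825 = -2.315%.
Real GDP in the next year = 2018 × (1 - 2.315/100) = 2018 × 0.97685 ≈ 1971 billion.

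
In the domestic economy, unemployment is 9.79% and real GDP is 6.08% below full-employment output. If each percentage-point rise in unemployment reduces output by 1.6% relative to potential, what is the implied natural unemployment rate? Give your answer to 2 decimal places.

5.99%

From Okun's law, u - u* = -(output gap)/β = -(-6.08)/1.6 = 3.8 points.
So u* = 9.79 - 3.8 = 5.99%.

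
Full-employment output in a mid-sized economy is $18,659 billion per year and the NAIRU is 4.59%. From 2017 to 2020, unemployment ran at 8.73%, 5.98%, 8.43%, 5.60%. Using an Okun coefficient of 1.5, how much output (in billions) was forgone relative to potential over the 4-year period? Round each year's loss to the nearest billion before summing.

Year 2017: gap = -1.5 × (8.73 - 4.59) = -6.21%, loss ≈ 18659 × 6.21/100 ≈ 1159.
Year 2018: gap = -1.5 × (5.98 - 4.59) = -2.085%, loss ≈ 18659 × 2.085/100 ≈ 389.
Year 2019: gap = -1.5 × (8.43 - 4.59) = -5.76%, loss ≈ 18659 × 5.76/100 ≈ 1075.
Year 2020: gap = -1.5 × (5.6 - 4.59) = -1.515%, loss ≈ 18659 × 1.515/100 ≈ 283.
Total lost output = 1159 + 389 + 1075 + 283 = 2906 billion.

$2,906 billion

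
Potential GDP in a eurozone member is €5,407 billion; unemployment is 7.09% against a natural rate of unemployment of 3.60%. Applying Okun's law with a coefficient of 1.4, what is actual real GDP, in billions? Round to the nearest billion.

Unemployment gap = 7.09 - 3.6 = 3.49 points, so the output gap is -1.4 × 3.49 = -4.886%.
Actual GDP = 5407 × (1 - 4.886/100) = 5407 × 0.95114 ≈ 5143 billion.

€5,143 billion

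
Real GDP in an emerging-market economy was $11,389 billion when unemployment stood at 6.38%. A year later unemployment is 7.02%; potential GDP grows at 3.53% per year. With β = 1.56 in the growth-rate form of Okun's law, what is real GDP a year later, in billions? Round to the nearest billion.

$11,677 billion

Δu = 7.02 - 6.38 = 0.64 points.
Okun's law (growth form): g_Y = g_Y* - β × Δu = 3.53 - 1.56 × (0.64) = 3.53 - 0.9984 = 2.5316%.
Real GDP in the next year = 11389 × (1 + 2.5316/100) = 11389 × 1.025316 ≈ 11677 billion.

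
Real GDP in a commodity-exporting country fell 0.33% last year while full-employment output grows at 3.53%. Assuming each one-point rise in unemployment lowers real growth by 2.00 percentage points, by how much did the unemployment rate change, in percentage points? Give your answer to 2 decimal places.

Growth-rate Okun's law: g_Y = g_Y* - β × Δu, so Δu = (g_Y* - g_Y)/β.
Δu = (3.53 + 0.33)/2.00 = 3.86/2.00 = 1.93 percentage points.

1.93 percentage points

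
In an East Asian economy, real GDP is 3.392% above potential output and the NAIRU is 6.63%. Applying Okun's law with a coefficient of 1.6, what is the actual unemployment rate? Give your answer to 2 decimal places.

From Okun's law, u - u* = -(output gap)/β = -(3.392)/1.6 = -2.12 points.
So u = 6.63 - 2.12 = 4.51%.

4.51%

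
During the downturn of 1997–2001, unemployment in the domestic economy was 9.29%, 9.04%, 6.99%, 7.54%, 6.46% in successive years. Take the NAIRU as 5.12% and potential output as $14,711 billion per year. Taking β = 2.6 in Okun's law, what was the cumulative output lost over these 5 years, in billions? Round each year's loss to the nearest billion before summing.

$5,248 billion

Year 1997: gap = -2.6 × (9.29 - 5.12) = -10.842%, loss ≈ 14711 × 10.842/100 ≈ 1595.
Year 1998: gap = -2.6 × (9.04 - 5.12) = -10.192%, loss ≈ 14711 × 10.192/100 ≈ 1499.
Year 1999: gap = -2.6 × (6.99 - 5.12) = -4.862%, loss ≈ 14711 × 4.862/100 ≈ 715.
Year 2000: gap = -2.6 × (7.54 - 5.12) = -6.292%, loss ≈ 14711 × 6.292/100 ≈ 926.
Year 2001: gap = -2.6 × (6.46 - 5.12) = -3.484%, loss ≈ 14711 × 3.484/100 ≈ 513.
Total lost output = 1595 + 1499 + 715 + 926 + 513 = 5248 billion.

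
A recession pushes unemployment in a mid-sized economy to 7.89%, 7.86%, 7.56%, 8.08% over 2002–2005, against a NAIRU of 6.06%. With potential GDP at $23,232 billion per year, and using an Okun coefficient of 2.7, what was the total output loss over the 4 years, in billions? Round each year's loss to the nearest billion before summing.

$4,485 billion

Year 2002: gap = -2.7 × (7.89 - 6.06) = -4.941%, loss ≈ 23232 × 4.941/100 ≈ 1148.
Year 2003: gap = -2.7 × (7.86 - 6.06) = -4.86%, loss ≈ 23232 × 4.86/100 ≈ 1129.
Year 2004: gap = -2.7 × (7.56 - 6.06) = -4.05%, loss ≈ 23232 × 4.05/100 ≈ 941.
Year 2005: gap = -2.7 × (8.08 - 6.06) = -5.454%, loss ≈ 23232 × 5.454/100 ≈ 1267.
Total lost output = 1148 + 1129 + 941 + 1267 = 4485 billion.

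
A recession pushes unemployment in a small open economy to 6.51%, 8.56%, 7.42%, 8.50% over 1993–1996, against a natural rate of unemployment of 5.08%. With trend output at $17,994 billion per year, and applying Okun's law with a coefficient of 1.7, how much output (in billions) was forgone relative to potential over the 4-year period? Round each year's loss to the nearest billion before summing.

Year 1993: gap = -1.7 × (6.51 - 5.08) = -2.431%, loss ≈ 17994 × 2.431/100 ≈ 437.
Year 1994: gap = -1.7 × (8.56 - 5.08) = -5.916%, loss ≈ 17994 × 5.916/100 ≈ 1065.
Year 1995: gap = -1.7 × (7.42 - 5.08) = -3.978%, loss ≈ 17994 × 3.978/100 ≈ 716.
Year 1996: gap = -1.7 × (8.5 - 5.08) = -5.814%, loss ≈ 17994 × 5.814/100 ≈ 1046.
Total lost output = 437 + 1065 + 716 + 1046 = 3264 billion.

$3,264 billion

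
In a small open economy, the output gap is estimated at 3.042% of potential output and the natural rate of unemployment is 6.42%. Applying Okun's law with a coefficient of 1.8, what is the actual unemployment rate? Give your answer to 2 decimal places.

From Okun's law, u - u* = -(output gap)/β = -(3.042)/1.8 = -1.69 points.
So u = 6.42 - 1.69 = 4.73%.

4.73%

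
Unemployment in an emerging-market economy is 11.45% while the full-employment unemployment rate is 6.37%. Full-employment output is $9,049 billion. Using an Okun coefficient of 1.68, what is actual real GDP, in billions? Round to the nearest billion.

Unemployment gap = 11.45 - 6.37 = 5.08 points, so the output gap is -1.68 × 5.08 = -8.5344%.
Actual GDP = 9049 × (1 - 8.5344/100) = 9049 × 0.914656 ≈ 8277 billion.

$8,277 billion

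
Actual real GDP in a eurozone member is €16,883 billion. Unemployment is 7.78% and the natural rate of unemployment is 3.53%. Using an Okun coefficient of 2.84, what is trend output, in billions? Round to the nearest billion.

€19,201 billion

Unemployment gap = 7.78 - 3.53 = 4.25 points, so output gap = -2.84 × 4.25 = -12.07%.
Since Y = Y* × (1 + gap/100), Y* = 16883/0.8793 ≈ 19201 billion.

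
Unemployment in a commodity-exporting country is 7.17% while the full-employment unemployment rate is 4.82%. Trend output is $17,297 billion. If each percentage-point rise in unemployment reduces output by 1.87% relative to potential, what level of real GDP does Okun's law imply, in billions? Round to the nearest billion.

$16,537 billion

Unemployment gap = 7.17 - 4.82 = 2.35 points, so the output gap is -1.87 × 2.35 = -4.3945%.
Actual GDP = 17297 × (1 - 4.3945/100) = 17297 × 0.956055 ≈ 16537 billion.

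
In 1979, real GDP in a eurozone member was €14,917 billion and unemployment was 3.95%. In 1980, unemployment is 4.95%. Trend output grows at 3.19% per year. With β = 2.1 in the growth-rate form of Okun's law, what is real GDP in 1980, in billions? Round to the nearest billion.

€15,080 billion

Δu = 4.95 - 3.95 = 1 point.
Okun's law (growth form): g_Y = g_Y* - β × Δu = 3.19 - 2.1 × (1.00) = 3.19 - 2.1 = 1.09%.
Real GDP in the next year = 14917 × (1 + 1.09/100) = 14917 × 1.0109 ≈ 15080 billion.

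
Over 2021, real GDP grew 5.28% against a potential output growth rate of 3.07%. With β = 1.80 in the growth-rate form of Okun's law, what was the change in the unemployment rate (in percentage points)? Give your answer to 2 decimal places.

Growth-rate Okun's law: g_Y = g_Y* - β × Δu, so Δu = (g_Y* - g_Y)/β.
Δu = (3.07 - 5.28)/1.80 = -2.21/1.80 = -1.23 percentage points.

-1.23 percentage points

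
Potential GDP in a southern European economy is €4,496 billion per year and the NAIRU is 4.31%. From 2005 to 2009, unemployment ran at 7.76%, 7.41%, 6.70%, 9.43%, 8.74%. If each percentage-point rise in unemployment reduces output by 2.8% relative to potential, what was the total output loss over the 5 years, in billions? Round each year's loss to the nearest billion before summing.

€2,328 billion

Year 2005: gap = -2.8 × (7.76 - 4.31) = -9.66%, loss ≈ 4496 × 9.66/100 ≈ 434.
Year 2006: gap = -2.8 × (7.41 - 4.31) = -8.68%, loss ≈ 4496 × 8.68/100 ≈ 390.
Year 2007: gap = -2.8 × (6.7 - 4.31) = -6.692%, loss ≈ 4496 × 6.692/100 ≈ 301.
Year 2008: gap = -2.8 × (9.43 - 4.31) = -14.336%, loss ≈ 4496 × 14.336/100 ≈ 645.
Year 2009: gap = -2.8 × (8.74 - 4.31) = -12.404%, loss ≈ 4496 × 12.404/100 ≈ 558.
Total lost output = 434 + 390 + 301 + 645 + 558 = 2328 billion.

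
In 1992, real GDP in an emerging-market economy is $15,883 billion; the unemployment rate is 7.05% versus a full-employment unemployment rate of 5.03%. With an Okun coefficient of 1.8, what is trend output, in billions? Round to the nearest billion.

$16,482 billion

Unemployment gap = 7.05 - 5.03 = 2.02 points, so output gap = -1.8 × 2.02 = -3.636%.
Since Y = Y* × (1 + gap/100), Y* = 15883/0.96364 ≈ 16482 billion.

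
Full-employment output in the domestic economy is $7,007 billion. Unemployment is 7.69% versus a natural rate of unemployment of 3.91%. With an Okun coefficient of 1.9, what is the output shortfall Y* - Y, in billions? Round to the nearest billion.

$503 billion

Output gap = -1.9 × (7.69 - 3.91) = -1.9 × 3.78 = -7.182%.
Actual GDP ≈ 7007 × 0.92818 ≈ 6504 billion, so the shortfall is 7007 - 6504 = 503 billion.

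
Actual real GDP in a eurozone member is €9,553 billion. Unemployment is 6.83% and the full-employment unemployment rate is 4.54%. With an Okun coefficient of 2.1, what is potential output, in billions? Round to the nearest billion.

€10,036 billion

Unemployment gap = 6.83 - 4.54 = 2.29 points, so output gap = -2.1 × 2.29 = -4.809%.
Since Y = Y* × (1 + gap/100), Y* = 9553/0.95191 ≈ 10036 billion.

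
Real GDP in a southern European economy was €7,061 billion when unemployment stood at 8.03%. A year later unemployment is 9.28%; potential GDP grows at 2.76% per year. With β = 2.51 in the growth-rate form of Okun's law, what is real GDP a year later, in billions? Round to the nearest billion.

Δu = 9.28 - 8.03 = 1.25 points.
Okun's law (growth form): g_Y = g_Y* - β × Δu = 2.76 - 2.51 × (1.25) = 2.76 - 3.1375 = -0.3775%.
Real GDP in the next year = 7061 × (1 - 0.3775/100) = 7061 × 0.996225 ≈ 7034 billion.

€7,034 billion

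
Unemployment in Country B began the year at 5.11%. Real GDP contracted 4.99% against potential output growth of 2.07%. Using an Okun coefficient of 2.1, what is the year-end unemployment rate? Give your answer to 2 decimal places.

8.47%

Growth-rate Okun's law: g_Y = g_Y* - β × Δu, so Δu = (g_Y* - g_Y)/β.
Δu = (2.07 + 4.99)/2.1 = 7.06/2.1 = 3.36 percentage points.
Year-end unemployment = 5.11 + 3.36 = 8.47%.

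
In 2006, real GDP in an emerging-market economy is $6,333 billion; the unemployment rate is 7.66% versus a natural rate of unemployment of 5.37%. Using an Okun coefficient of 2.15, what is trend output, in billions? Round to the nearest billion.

$6,661 billion

Unemployment gap = 7.66 - 5.37 = 2.29 points, so output gap = -2.15 × 2.29 = -4.9235%.
Since Y = Y* × (1 + gap/100), Y* = 6333/0.950765 ≈ 6661 billion.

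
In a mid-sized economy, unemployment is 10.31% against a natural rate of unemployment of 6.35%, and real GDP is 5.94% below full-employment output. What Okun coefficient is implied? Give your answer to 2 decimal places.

Okun's law: output gap = -β × (u - u*).
-5.94 = -β × (10.31 - 6.35) = -β × 3.96, so β = 5.94/3.96 = 1.50.

β ≈ 1.50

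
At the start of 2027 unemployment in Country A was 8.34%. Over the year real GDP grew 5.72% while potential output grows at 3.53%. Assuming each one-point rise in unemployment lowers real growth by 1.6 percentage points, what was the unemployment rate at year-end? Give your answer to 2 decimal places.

6.97%

Growth-rate Okun's law: g_Y = g_Y* - β × Δu, so Δu = (g_Y* - g_Y)/β.
Δu = (3.53 - 5.72)/1.6 = -2.19/1.6 = -1.37 percentage points.
Year-end unemployment = 8.34 - 1.37 = 6.97%.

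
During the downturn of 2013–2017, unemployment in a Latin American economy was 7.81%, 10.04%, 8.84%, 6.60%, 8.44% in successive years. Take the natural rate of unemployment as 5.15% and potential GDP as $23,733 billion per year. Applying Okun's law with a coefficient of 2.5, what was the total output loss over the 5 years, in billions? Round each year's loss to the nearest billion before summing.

Year 2013: gap = -2.5 × (7.81 - 5.15) = -6.65%, loss ≈ 23733 × 6.65/100 ≈ 1578.
Year 2014: gap = -2.5 × (10.04 - 5.15) = -12.225%, loss ≈ 23733 × 12.225/100 ≈ 2901.
Year 2015: gap = -2.5 × (8.84 - 5.15) = -9.225%, loss ≈ 23733 × 9.225/100 ≈ 2189.
Year 2016: gap = -2.5 × (6.6 - 5.15) = -3.625%, loss ≈ 23733 × 3.625/100 ≈ 860.
Year 2017: gap = -2.5 × (8.44 - 5.15) = -8.225%, loss ≈ 23733 × 8.225/100 ≈ 1952.
Total lost output = 1578 + 2901 + 2189 + 860 + 1952 = 9480 billion.

$9,480 billion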